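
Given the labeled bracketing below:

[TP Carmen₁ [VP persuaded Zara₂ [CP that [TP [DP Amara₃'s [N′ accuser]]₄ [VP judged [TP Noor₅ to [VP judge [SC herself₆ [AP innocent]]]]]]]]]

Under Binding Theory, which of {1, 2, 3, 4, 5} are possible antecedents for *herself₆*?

*herself* is an anaphor, so Principle A applies: it must be bound in its binding domain.
Binding domain of *herself₆*: the embedded TP, whose subject is Noor₅.
*Carmen₁* c-commands the anaphor but is outside its binding domain → cannot satisfy Principle A.
*Zara₂* c-commands the anaphor but is outside its binding domain → cannot satisfy Principle A.
*Amara₃* does not c-command the anaphor → cannot bind it.
*[Amara₃'s accuser]₄* c-commands the anaphor but is outside its binding domain → cannot satisfy Principle A.
*Noor₅* c-commands the anaphor within its binding domain → licit binder.

{5}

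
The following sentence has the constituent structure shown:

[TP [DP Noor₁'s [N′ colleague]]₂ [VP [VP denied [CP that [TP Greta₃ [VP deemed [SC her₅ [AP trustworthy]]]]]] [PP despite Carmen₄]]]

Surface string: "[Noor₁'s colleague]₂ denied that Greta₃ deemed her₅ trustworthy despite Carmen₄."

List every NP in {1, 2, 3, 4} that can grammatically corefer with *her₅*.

*her* is a pronoun, so Principle B applies: it must be free in its binding domain.
Binding domain of *her₅*: the embedded TP, whose subject is Greta₃.
*Noor₁* and the pronoun do not c-command one another → neither Principle B nor Principle C is at stake; coindexation permitted.
*[Noor₁'s colleague]₂* c-commands the pronoun but from outside its binding domain, and is not c-commanded by it → coindexation permitted.
*Greta₃* c-commands the pronoun within its binding domain → coindexation would violate Principle B.
*Carmen₄* and the pronoun do not c-command one another → neither Principle B nor Principle C is at stake; coindexation permitted.

{1, 2, 4}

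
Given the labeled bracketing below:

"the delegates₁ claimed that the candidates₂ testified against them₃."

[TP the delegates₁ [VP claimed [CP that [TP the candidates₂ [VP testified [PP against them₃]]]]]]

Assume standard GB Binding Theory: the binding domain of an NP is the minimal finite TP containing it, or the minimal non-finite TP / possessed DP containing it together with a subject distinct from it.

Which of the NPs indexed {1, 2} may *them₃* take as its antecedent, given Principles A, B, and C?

{1}

*them* is a pronoun, so Principle B applies: it must be free in its binding domain.
Binding domain of *them₃*: the embedded TP, whose subject is the candidates₂.
*the delegates₁* c-commands the pronoun but from outside its binding domain, and is not c-commanded by it → coindexation permitted.
*the candidates₂* c-commands the pronoun within its binding domain → coindexation would violate Principle B.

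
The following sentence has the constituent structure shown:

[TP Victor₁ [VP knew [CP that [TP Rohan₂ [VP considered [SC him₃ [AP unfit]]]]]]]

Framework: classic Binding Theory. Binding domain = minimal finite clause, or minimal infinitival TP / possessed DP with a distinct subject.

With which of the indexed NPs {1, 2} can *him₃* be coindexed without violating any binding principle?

{1}

*him* is a pronoun, so Principle B applies: it must be free in its binding domain.
Binding domain of *him₃*: the embedded TP, whose subject is Rohan₂.
*Victor₁* c-commands the pronoun but from outside its binding domain, and is not c-commanded by it → coindexation permitted.
*Rohan₂* c-commands the pronoun within its binding domain → coindexation would violate Principle B.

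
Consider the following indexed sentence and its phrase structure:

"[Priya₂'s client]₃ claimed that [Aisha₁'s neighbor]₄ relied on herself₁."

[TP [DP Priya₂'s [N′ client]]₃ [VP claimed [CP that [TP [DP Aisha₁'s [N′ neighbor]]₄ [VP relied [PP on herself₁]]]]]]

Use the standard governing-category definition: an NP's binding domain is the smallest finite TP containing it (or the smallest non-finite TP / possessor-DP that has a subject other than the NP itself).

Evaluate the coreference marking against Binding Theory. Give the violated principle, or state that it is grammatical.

The two coindexed NPs are *Aisha₁* and *herself₁*.
*herself₁* is an anaphor. Principle A requires it to be bound within its binding domain — the embedded TP, whose subject is [Aisha₁'s neighbor]₄.
Within that domain it is c-commanded by *[Aisha₁'s neighbor]₄*, which does not share its index.
*Aisha₁* does not c-command the anaphor at all.
The anaphor is unbound in its domain → Principle A violation.

Principle A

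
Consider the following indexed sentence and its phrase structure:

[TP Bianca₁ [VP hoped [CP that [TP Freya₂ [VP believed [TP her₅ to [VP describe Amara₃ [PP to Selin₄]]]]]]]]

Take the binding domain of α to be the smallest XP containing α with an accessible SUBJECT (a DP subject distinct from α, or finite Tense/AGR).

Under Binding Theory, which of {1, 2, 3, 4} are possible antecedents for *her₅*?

{1}

*her* is a pronoun, so Principle B applies: it must be free in its binding domain.
Binding domain of *her₅*: the embedded TP, whose subject is Freya₂.
*Bianca₁* c-commands the pronoun but from outside its binding domain, and is not c-commanded by it → coindexation permitted.
*Freya₂* c-commands the pronoun within its binding domain → coindexation would violate Principle B.
*Amara₃*: the pronoun c-commands this R-expression → coindexation would violate Principle C on *Amara₃*.
*Selin₄*: the pronoun c-commands this R-expression → coindexation would violate Principle C on *Selin₄*.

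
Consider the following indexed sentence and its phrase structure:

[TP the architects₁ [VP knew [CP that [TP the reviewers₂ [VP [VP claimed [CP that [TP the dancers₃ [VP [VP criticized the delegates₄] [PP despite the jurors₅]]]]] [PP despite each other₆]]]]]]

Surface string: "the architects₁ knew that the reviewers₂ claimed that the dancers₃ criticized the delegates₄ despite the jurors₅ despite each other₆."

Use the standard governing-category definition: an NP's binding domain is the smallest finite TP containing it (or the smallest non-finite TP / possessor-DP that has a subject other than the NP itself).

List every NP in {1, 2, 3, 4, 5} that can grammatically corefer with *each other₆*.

*each other* is an anaphor, so Principle A applies: it must be bound in its binding domain.
Binding domain of *each other₆*: the embedded TP, whose subject is the reviewers₂.
*the architects₁* c-commands the anaphor but is outside its binding domain → cannot satisfy Principle A.
*the reviewers₂* c-commands the anaphor within its binding domain → licit binder.
*the dancers₃* does not c-command the anaphor → cannot bind it.
*the delegates₄* does not c-command the anaphor → cannot bind it.
*the jurors₅* does not c-command the anaphor → cannot bind it.

{2}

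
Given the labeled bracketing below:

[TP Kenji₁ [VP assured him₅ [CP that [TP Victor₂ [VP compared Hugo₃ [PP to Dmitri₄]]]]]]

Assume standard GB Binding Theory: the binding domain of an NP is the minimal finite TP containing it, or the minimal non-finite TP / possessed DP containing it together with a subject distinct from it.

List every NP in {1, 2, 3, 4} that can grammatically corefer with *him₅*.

none

*him* is a pronoun, so Principle B applies: it must be free in its binding domain.
Binding domain of *him₅*: the matrix TP, whose subject is Kenji₁.
*Kenji₁* c-commands the pronoun within its binding domain → coindexation would violate Principle B.
*Victor₂*: the pronoun c-commands this R-expression → coindexation would violate Principle C on *Victor₂*.
*Hugo₃*: the pronoun c-commands this R-expression → coindexation would violate Principle C on *Hugo₃*.
*Dmitri₄*: the pronoun c-commands this R-expression → coindexation would violate Principle C on *Dmitri₄*.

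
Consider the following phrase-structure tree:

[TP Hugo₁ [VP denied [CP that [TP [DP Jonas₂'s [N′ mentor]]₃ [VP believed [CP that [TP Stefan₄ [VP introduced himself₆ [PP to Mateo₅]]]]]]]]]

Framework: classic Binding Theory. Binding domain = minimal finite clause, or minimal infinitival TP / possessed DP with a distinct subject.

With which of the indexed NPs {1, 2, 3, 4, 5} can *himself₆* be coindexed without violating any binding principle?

*himself* is an anaphor, so Principle A applies: it must be bound in its binding domain.
Binding domain of *himself₆*: the embedded TP, whose subject is Stefan₄.
*Hugo₁* c-commands the anaphor but is outside its binding domain → cannot satisfy Principle A.
*Jonas₂* does not c-command the anaphor → cannot bind it.
*[Jonas₂'s mentor]₃* c-commands the anaphor but is outside its binding domain → cannot satisfy Principle A.
*Stefan₄* c-commands the anaphor within its binding domain → licit binder.
*Mateo₅* does not c-command the anaphor → cannot bind it.

{4}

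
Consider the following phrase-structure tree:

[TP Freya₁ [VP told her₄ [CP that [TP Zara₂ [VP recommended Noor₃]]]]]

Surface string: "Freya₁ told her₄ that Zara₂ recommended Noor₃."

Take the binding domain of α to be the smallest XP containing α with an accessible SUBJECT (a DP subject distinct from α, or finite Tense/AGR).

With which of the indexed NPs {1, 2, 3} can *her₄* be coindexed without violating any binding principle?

none

*her* is a pronoun, so Principle B applies: it must be free in its binding domain.
Binding domain of *her₄*: the matrix TP, whose subject is Freya₁.
*Freya₁* c-commands the pronoun within its binding domain → coindexation would violate Principle B.
*Zara₂*: the pronoun c-commands this R-expression → coindexation would violate Principle C on *Zara₂*.
*Noor₃*: the pronoun c-commands this R-expression → coindexation would violate Principle C on *Noor₃*.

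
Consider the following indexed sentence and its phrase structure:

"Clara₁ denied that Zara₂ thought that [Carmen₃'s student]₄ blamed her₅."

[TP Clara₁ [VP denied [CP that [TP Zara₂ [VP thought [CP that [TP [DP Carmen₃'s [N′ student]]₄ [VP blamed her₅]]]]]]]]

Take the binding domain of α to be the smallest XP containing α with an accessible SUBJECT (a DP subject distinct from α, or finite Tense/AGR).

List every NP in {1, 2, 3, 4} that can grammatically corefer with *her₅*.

{1, 2, 3}

*her* is a pronoun, so Principle B applies: it must be free in its binding domain.
Binding domain of *her₅*: the embedded TP, whose subject is [Carmen₃'s student]₄.
*Clara₁* c-commands the pronoun but from outside its binding domain, and is not c-commanded by it → coindexation permitted.
*Zara₂* c-commands the pronoun but from outside its binding domain, and is not c-commanded by it → coindexation permitted.
*Carmen₃* and the pronoun do not c-command one another → neither Principle B nor Principle C is at stake; coindexation permitted.
*[Carmen₃'s student]₄* c-commands the pronoun within its binding domain → coindexation would violate Principle B.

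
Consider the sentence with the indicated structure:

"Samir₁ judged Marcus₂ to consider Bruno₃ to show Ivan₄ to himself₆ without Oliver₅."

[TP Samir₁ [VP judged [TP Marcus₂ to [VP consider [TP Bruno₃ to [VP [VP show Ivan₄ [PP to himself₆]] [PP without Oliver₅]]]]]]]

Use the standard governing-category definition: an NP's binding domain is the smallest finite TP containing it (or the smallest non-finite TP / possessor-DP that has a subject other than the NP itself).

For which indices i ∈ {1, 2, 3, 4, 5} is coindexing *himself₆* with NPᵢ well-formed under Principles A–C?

*himself* is an anaphor, so Principle A applies: it must be bound in its binding domain.
Binding domain of *himself₆*: the embedded TP, whose subject is Bruno₃.
*Samir₁* c-commands the anaphor but is outside its binding domain → cannot satisfy Principle A.
*Marcus₂* c-commands the anaphor but is outside its binding domain → cannot satisfy Principle A.
*Bruno₃* c-commands the anaphor within its binding domain → licit binder.
*Ivan₄* c-commands the anaphor within its binding domain → licit binder.
*Oliver₅* does not c-command the anaphor → cannot bind it.

{3, 4}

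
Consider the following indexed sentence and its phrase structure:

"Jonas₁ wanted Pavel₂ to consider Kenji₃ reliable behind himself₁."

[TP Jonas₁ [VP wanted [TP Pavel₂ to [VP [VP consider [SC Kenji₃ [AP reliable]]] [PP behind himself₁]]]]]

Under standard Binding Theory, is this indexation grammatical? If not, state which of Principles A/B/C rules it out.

The two coindexed NPs are *Jonas₁* and *himself₁*.
*himself₁* is an anaphor. Principle A requires it to be bound within its binding domain — the embedded TP, whose subject is Pavel₂.
Within that domain it is c-commanded by *Pavel₂*, which does not share its index.
*Jonas₁* does c-command the anaphor, but from outside its binding domain.
The anaphor is unbound in its domain → Principle A violation.

Principle A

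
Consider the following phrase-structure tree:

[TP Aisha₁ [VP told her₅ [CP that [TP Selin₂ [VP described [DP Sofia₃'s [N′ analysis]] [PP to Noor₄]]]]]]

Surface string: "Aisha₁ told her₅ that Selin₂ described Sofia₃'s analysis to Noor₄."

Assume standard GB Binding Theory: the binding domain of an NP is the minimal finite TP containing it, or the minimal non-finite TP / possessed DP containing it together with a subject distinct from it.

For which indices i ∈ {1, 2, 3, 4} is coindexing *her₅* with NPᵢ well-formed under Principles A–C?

none

*her* is a pronoun, so Principle B applies: it must be free in its binding domain.
Binding domain of *her₅*: the matrix TP, whose subject is Aisha₁.
*Aisha₁* c-commands the pronoun within its binding domain → coindexation would violate Principle B.
*Selin₂*: the pronoun c-commands this R-expression → coindexation would violate Principle C on *Selin₂*.
*Sofia₃*: the pronoun c-commands this R-expression → coindexation would violate Principle C on *Sofia₃*.
*Noor₄*: the pronoun c-commands this R-expression → coindexation would violate Principle C on *Noor₄*.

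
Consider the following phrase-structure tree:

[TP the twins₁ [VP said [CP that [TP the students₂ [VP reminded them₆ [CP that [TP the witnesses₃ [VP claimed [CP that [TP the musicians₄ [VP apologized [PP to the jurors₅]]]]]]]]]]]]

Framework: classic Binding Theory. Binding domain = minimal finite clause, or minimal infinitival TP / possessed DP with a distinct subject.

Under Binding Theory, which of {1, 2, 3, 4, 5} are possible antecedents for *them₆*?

*them* is a pronoun, so Principle B applies: it must be free in its binding domain.
Binding domain of *them₆*: the embedded TP, whose subject is the students₂.
*the twins₁* c-commands the pronoun but from outside its binding domain, and is not c-commanded by it → coindexation permitted.
*the students₂* c-commands the pronoun within its binding domain → coindexation would violate Principle B.
*the witnesses₃*: the pronoun c-commands this R-expression → coindexation would violate Principle C on *the witnesses₃*.
*the musicians₄*: the pronoun c-commands this R-expression → coindexation would violate Principle C on *the musicians₄*.
*the jurors₅*: the pronoun c-commands this R-expression → coindexation would violate Principle C on *the jurors₅*.

{1}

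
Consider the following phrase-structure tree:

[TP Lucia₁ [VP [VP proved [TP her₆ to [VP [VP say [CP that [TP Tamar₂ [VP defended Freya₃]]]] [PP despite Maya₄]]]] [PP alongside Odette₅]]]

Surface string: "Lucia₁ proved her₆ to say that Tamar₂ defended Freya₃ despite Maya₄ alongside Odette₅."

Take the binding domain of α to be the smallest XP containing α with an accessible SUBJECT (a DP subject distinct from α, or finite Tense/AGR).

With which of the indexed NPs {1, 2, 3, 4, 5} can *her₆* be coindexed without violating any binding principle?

*her* is a pronoun, so Principle B applies: it must be free in its binding domain.
Binding domain of *her₆*: the matrix TP, whose subject is Lucia₁.
*Lucia₁* c-commands the pronoun within its binding domain → coindexation would violate Principle B.
*Tamar₂*: the pronoun c-commands this R-expression → coindexation would violate Principle C on *Tamar₂*.
*Freya₃*: the pronoun c-commands this R-expression → coindexation would violate Principle C on *Freya₃*.
*Maya₄*: the pronoun c-commands this R-expression → coindexation would violate Principle C on *Maya₄*.
*Odette₅* and the pronoun do not c-command one another → neither Principle B nor Principle C is at stake; coindexation permitted.

{5}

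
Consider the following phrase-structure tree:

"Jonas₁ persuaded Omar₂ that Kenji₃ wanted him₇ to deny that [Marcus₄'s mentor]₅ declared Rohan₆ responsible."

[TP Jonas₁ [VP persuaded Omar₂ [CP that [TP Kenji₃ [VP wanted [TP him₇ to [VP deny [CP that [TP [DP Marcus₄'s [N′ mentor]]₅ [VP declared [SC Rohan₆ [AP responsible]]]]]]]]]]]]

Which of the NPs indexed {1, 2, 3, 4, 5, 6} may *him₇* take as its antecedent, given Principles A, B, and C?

*him* is a pronoun, so Principle B applies: it must be free in its binding domain.
Binding domain of *him₇*: the embedded TP, whose subject is Kenji₃.
*Jonas₁* c-commands the pronoun but from outside its binding domain, and is not c-commanded by it → coindexation permitted.
*Omar₂* c-commands the pronoun but from outside its binding domain, and is not c-commanded by it → coindexation permitted.
*Kenji₃* c-commands the pronoun within its binding domain → coindexation would violate Principle B.
*Marcus₄*: the pronoun c-commands this R-expression → coindexation would violate Principle C on *Marcus₄*.
*[Marcus₄'s mentor]₅*: the pronoun c-commands this R-expression → coindexation would violate Principle C on *[Marcus₄'s mentor]₅*.
*Rohan₆*: the pronoun c-commands this R-expression → coindexation would violate Principle C on *Rohan₆*.

{1, 2}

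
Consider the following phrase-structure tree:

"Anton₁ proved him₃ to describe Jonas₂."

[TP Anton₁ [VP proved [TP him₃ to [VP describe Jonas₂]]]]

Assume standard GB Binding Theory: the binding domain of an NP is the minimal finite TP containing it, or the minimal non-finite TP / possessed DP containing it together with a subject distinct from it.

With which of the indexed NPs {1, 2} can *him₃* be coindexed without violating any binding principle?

*him* is a pronoun, so Principle B applies: it must be free in its binding domain.
Binding domain of *him₃*: the matrix TP, whose subject is Anton₁.
*Anton₁* c-commands the pronoun within its binding domain → coindexation would violate Principle B.
*Jonas₂*: the pronoun c-commands this R-expression → coindexation would violate Principle C on *Jonas₂*.

none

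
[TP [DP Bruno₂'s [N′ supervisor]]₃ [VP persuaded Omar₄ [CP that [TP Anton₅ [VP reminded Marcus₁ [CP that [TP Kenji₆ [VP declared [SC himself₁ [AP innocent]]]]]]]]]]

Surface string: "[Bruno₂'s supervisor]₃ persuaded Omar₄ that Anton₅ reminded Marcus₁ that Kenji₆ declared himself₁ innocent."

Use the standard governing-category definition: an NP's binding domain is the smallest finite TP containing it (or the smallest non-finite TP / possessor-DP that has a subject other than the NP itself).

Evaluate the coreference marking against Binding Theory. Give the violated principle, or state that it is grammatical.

The two coindexed NPs are *Marcus₁* and *himself₁*.
*himself₁* is an anaphor. Principle A requires it to be bound within its binding domain — the embedded TP, whose subject is Kenji₆.
Within that domain it is c-commanded by *Kenji₆*, which does not share its index.
*Marcus₁* does c-command the anaphor, but from outside its binding domain.
The anaphor is unbound in its domain → Principle A violation.

Principle A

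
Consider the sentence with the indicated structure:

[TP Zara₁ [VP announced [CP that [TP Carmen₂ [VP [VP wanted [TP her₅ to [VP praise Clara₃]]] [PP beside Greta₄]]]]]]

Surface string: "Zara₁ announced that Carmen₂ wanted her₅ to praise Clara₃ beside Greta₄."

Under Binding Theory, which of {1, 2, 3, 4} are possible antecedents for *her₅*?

*her* is a pronoun, so Principle B applies: it must be free in its binding domain.
Binding domain of *her₅*: the embedded TP, whose subject is Carmen₂.
*Zara₁* c-commands the pronoun but from outside its binding domain, and is not c-commanded by it → coindexation permitted.
*Carmen₂* c-commands the pronoun within its binding domain → coindexation would violate Principle B.
*Clara₃*: the pronoun c-commands this R-expression → coindexation would violate Principle C on *Clara₃*.
*Greta₄* and the pronoun do not c-command one another → neither Principle B nor Principle C is at stake; coindexation permitted.

{1, 4}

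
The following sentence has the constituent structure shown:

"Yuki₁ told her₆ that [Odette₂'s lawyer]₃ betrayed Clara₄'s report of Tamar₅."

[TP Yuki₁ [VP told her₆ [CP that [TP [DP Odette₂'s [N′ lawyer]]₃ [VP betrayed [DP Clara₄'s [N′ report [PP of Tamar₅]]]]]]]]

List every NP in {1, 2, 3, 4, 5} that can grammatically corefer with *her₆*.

none

*her* is a pronoun, so Principle B applies: it must be free in its binding domain.
Binding domain of *her₆*: the matrix TP, whose subject is Yuki₁.
*Yuki₁* c-commands the pronoun within its binding domain → coindexation would violate Principle B.
*Odette₂*: the pronoun c-commands this R-expression → coindexation would violate Principle C on *Odette₂*.
*[Odette₂'s lawyer]₃*: the pronoun c-commands this R-expression → coindexation would violate Principle C on *[Odette₂'s lawyer]₃*.
*Clara₄*: the pronoun c-commands this R-expression → coindexation would violate Principle C on *Clara₄*.
*Tamar₅*: the pronoun c-commands this R-expression → coindexation would violate Principle C on *Tamar₅*.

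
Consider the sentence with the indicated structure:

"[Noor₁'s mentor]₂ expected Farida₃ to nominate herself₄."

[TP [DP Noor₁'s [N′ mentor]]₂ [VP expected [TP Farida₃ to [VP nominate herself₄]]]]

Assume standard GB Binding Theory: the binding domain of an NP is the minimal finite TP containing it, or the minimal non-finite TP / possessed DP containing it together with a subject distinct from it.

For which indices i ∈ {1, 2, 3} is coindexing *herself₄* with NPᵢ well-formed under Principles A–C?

*herself* is an anaphor, so Principle A applies: it must be bound in its binding domain.
Binding domain of *herself₄*: the embedded TP, whose subject is Farida₃.
*Noor₁* does not c-command the anaphor → cannot bind it.
*[Noor₁'s mentor]₂* c-commands the anaphor but is outside its binding domain → cannot satisfy Principle A.
*Farida₃* c-commands the anaphor within its binding domain → licit binder.

{3}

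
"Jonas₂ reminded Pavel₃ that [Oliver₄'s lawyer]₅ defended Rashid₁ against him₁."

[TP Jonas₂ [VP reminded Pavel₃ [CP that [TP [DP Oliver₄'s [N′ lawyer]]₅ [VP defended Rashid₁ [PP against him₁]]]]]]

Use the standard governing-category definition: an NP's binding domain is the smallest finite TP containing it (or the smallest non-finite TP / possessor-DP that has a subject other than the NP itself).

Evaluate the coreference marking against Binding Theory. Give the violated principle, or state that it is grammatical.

The two coindexed NPs are *Rashid₁* and *him₁*.
*him₁* is a pronoun. Its binding domain is the embedded TP, whose subject is [Oliver₄'s lawyer]₅.
*Rashid₁* c-commands it within that domain and carries the same index.
The pronoun is locally bound → Principle B violation.

Principle B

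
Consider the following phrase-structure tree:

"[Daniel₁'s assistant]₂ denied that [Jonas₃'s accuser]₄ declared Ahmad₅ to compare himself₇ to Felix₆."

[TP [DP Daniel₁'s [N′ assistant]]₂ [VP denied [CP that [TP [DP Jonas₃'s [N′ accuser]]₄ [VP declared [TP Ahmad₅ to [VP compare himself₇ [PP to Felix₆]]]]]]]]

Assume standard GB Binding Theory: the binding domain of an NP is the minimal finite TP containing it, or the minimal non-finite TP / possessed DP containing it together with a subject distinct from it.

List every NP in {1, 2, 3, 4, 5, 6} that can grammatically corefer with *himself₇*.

{5}

*himself* is an anaphor, so Principle A applies: it must be bound in its binding domain.
Binding domain of *himself₇*: the embedded TP, whose subject is Ahmad₅.
*Daniel₁* does not c-command the anaphor → cannot bind it.
*[Daniel₁'s assistant]₂* c-commands the anaphor but is outside its binding domain → cannot satisfy Principle A.
*Jonas₃* does not c-command the anaphor → cannot bind it.
*[Jonas₃'s accuser]₄* c-commands the anaphor but is outside its binding domain → cannot satisfy Principle A.
*Ahmad₅* c-commands the anaphor within its binding domain → licit binder.
*Felix₆* does not c-command the anaphor → cannot bind it.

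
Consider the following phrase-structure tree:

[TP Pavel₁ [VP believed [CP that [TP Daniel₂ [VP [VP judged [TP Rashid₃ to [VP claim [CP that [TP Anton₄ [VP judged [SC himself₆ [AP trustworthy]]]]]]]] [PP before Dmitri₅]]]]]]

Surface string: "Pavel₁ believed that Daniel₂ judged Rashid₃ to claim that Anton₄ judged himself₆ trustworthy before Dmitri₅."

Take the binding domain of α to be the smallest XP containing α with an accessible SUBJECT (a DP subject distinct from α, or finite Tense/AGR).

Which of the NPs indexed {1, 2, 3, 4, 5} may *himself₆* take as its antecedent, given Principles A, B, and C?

*himself* is an anaphor, so Principle A applies: it must be bound in its binding domain.
Binding domain of *himself₆*: the embedded TP, whose subject is Anton₄.
*Pavel₁* c-commands the anaphor but is outside its binding domain → cannot satisfy Principle A.
*Daniel₂* c-commands the anaphor but is outside its binding domain → cannot satisfy Principle A.
*Rashid₃* c-commands the anaphor but is outside its binding domain → cannot satisfy Principle A.
*Anton₄* c-commands the anaphor within its binding domain → licit binder.
*Dmitri₅* does not c-command the anaphor → cannot bind it.

{4}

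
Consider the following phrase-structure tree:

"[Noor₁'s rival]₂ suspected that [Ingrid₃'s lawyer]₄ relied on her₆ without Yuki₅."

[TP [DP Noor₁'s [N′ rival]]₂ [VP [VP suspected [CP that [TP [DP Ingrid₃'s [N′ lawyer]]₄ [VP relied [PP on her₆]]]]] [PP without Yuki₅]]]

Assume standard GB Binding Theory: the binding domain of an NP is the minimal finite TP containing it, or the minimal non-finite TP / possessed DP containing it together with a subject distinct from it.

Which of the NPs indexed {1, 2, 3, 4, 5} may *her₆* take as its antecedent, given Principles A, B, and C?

{1, 2, 3, 5}

*her* is a pronoun, so Principle B applies: it must be free in its binding domain.
Binding domain of *her₆*: the embedded TP, whose subject is [Ingrid₃'s lawyer]₄.
*Noor₁* and the pronoun do not c-command one another → neither Principle B nor Principle C is at stake; coindexation permitted.
*[Noor₁'s rival]₂* c-commands the pronoun but from outside its binding domain, and is not c-commanded by it → coindexation permitted.
*Ingrid₃* and the pronoun do not c-command one another → neither Principle B nor Principle C is at stake; coindexation permitted.
*[Ingrid₃'s lawyer]₄* c-commands the pronoun within its binding domain → coindexation would violate Principle B.
*Yuki₅* and the pronoun do not c-command one another → neither Principle B nor Principle C is at stake; coindexation permitted.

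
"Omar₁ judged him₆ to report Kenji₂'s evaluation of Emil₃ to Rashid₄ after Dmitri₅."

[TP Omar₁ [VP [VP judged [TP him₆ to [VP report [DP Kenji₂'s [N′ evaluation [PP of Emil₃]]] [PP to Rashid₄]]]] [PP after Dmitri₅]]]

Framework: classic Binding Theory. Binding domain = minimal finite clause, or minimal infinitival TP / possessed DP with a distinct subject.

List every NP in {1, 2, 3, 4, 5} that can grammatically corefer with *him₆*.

{5}

*him* is a pronoun, so Principle B applies: it must be free in its binding domain.
Binding domain of *him₆*: the matrix TP, whose subject is Omar₁.
*Omar₁* c-commands the pronoun within its binding domain → coindexation would violate Principle B.
*Kenji₂*: the pronoun c-commands this R-expression → coindexation would violate Principle C on *Kenji₂*.
*Emil₃*: the pronoun c-commands this R-expression → coindexation would violate Principle C on *Emil₃*.
*Rashid₄*: the pronoun c-commands this R-expression → coindexation would violate Principle C on *Rashid₄*.
*Dmitri₅* and the pronoun do not c-command one another → neither Principle B nor Principle C is at stake; coindexation permitted.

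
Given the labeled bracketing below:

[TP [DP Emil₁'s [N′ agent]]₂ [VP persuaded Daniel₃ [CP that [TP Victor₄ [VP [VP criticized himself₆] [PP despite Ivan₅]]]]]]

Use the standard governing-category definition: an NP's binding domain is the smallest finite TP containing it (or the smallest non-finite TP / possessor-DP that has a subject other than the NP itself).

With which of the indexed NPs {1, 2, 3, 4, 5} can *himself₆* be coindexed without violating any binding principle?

*himself* is an anaphor, so Principle A applies: it must be bound in its binding domain.
Binding domain of *himself₆*: the embedded TP, whose subject is Victor₄.
*Emil₁* does not c-command the anaphor → cannot bind it.
*[Emil₁'s agent]₂* c-commands the anaphor but is outside its binding domain → cannot satisfy Principle A.
*Daniel₃* c-commands the anaphor but is outside its binding domain → cannot satisfy Principle A.
*Victor₄* c-commands the anaphor within its binding domain → licit binder.
*Ivan₅* does not c-command the anaphor → cannot bind it.

{4}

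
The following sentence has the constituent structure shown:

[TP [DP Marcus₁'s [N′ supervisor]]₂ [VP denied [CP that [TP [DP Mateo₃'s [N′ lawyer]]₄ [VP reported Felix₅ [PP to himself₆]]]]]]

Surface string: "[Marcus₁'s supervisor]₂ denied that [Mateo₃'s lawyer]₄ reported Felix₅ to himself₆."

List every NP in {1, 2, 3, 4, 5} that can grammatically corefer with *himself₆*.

*himself* is an anaphor, so Principle A applies: it must be bound in its binding domain.
Binding domain of *himself₆*: the embedded TP, whose subject is [Mateo₃'s lawyer]₄.
*Marcus₁* does not c-command the anaphor → cannot bind it.
*[Marcus₁'s supervisor]₂* c-commands the anaphor but is outside its binding domain → cannot satisfy Principle A.
*Mateo₃* does not c-command the anaphor → cannot bind it.
*[Mateo₃'s lawyer]₄* c-commands the anaphor within its binding domain → licit binder.
*Felix₅* c-commands the anaphor within its binding domain → licit binder.

{4, 5}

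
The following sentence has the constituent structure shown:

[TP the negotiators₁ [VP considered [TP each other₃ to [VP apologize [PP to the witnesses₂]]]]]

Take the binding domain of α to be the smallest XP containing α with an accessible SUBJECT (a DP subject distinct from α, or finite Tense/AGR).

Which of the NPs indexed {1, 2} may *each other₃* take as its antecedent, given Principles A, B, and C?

*each other* is an anaphor, so Principle A applies: it must be bound in its binding domain.
Binding domain of *each other₃*: the matrix TP, whose subject is the negotiators₁.
*the negotiators₁* c-commands the anaphor within its binding domain → licit binder.
*the witnesses₂* does not c-command the anaphor → cannot bind it.

{1}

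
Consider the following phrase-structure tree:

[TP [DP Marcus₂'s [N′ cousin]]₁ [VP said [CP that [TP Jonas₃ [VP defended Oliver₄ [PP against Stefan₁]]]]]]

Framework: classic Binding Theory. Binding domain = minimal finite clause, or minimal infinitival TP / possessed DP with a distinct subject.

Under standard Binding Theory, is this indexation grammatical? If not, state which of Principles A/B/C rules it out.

The two coindexed NPs are *[Marcus₂'s cousin]₁* and *Stefan₁*.
*Stefan₁* is an R-expression. Principle C requires it to be free everywhere.
*[Marcus₂'s cousin]₁* c-commands it and carries the same index.
The R-expression is bound → Principle C violation.

Principle C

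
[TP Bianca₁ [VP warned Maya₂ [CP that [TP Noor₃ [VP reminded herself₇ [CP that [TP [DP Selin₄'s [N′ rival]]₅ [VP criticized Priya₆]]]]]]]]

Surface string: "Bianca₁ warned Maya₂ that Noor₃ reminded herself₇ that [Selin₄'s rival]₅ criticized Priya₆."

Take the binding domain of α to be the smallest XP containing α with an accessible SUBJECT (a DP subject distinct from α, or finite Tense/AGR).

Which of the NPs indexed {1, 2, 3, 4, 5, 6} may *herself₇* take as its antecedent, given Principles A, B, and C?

{3}

*herself* is an anaphor, so Principle A applies: it must be bound in its binding domain.
Binding domain of *herself₇*: the embedded TP, whose subject is Noor₃.
*Bianca₁* c-commands the anaphor but is outside its binding domain → cannot satisfy Principle A.
*Maya₂* c-commands the anaphor but is outside its binding domain → cannot satisfy Principle A.
*Noor₃* c-commands the anaphor within its binding domain → licit binder.
*Selin₄* does not c-command the anaphor → cannot bind it.
*[Selin₄'s rival]₅* does not c-command the anaphor → cannot bind it.
*Priya₆* does not c-command the anaphor → cannot bind it.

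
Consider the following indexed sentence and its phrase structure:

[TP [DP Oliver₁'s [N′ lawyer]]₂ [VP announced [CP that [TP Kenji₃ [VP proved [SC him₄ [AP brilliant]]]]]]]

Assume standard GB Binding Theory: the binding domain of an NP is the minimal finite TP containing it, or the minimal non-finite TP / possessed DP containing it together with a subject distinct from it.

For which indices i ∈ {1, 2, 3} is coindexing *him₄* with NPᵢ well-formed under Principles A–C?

*him* is a pronoun, so Principle B applies: it must be free in its binding domain.
Binding domain of *him₄*: the embedded TP, whose subject is Kenji₃.
*Oliver₁* and the pronoun do not c-command one another → neither Principle B nor Principle C is at stake; coindexation permitted.
*[Oliver₁'s lawyer]₂* c-commands the pronoun but from outside its binding domain, and is not c-commanded by it → coindexation permitted.
*Kenji₃* c-commands the pronoun within its binding domain → coindexation would violate Principle B.

{1, 2}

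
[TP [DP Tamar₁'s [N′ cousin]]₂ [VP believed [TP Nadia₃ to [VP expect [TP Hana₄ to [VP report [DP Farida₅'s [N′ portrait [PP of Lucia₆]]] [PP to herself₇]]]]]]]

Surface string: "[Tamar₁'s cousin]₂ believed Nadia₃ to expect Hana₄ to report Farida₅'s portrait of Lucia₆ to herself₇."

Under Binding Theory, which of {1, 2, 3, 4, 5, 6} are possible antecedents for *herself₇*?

{4}

*herself* is an anaphor, so Principle A applies: it must be bound in its binding domain.
Binding domain of *herself₇*: the embedded TP, whose subject is Hana₄.
*Tamar₁* does not c-command the anaphor → cannot bind it.
*[Tamar₁'s cousin]₂* c-commands the anaphor but is outside its binding domain → cannot satisfy Principle A.
*Nadia₃* c-commands the anaphor but is outside its binding domain → cannot satisfy Principle A.
*Hana₄* c-commands the anaphor within its binding domain → licit binder.
*Farida₅* does not c-command the anaphor → cannot bind it.
*Lucia₆* does not c-command the anaphor → cannot bind it.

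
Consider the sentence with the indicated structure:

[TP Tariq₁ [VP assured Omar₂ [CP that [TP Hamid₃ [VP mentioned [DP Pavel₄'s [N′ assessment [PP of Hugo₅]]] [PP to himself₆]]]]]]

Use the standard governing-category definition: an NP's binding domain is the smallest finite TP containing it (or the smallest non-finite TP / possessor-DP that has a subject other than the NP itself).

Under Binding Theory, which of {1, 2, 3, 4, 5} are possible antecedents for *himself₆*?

{3}

*himself* is an anaphor, so Principle A applies: it must be bound in its binding domain.
Binding domain of *himself₆*: the embedded TP, whose subject is Hamid₃.
*Tariq₁* c-commands the anaphor but is outside its binding domain → cannot satisfy Principle A.
*Omar₂* c-commands the anaphor but is outside its binding domain → cannot satisfy Principle A.
*Hamid₃* c-commands the anaphor within its binding domain → licit binder.
*Pavel₄* does not c-command the anaphor → cannot bind it.
*Hugo₅* does not c-command the anaphor → cannot bind it.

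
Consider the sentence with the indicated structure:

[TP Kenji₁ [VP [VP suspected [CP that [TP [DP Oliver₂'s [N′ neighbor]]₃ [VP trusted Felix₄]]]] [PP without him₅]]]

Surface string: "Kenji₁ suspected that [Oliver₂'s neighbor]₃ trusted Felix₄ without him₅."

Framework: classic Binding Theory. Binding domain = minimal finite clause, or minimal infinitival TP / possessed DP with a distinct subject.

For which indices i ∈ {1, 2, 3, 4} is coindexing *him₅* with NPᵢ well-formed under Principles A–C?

*him* is a pronoun, so Principle B applies: it must be free in its binding domain.
Binding domain of *him₅*: the matrix TP, whose subject is Kenji₁.
*Kenji₁* c-commands the pronoun within its binding domain → coindexation would violate Principle B.
*Oliver₂* and the pronoun do not c-command one another → neither Principle B nor Principle C is at stake; coindexation permitted.
*[Oliver₂'s neighbor]₃* and the pronoun do not c-command one another → neither Principle B nor Principle C is at stake; coindexation permitted.
*Felix₄* and the pronoun do not c-command one another → neither Principle B nor Principle C is at stake; coindexation permitted.

{2, 3, 4}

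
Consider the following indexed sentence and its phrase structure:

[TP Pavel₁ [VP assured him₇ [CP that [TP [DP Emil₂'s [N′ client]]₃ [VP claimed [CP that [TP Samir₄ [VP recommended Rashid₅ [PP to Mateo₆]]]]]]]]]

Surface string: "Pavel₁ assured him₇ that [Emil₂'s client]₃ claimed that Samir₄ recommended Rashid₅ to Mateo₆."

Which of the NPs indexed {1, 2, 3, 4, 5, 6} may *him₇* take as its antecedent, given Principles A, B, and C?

*him* is a pronoun, so Principle B applies: it must be free in its binding domain.
Binding domain of *him₇*: the matrix TP, whose subject is Pavel₁.
*Pavel₁* c-commands the pronoun within its binding domain → coindexation would violate Principle B.
*Emil₂*: the pronoun c-commands this R-expression → coindexation would violate Principle C on *Emil₂*.
*[Emil₂'s client]₃*: the pronoun c-commands this R-expression → coindexation would violate Principle C on *[Emil₂'s client]₃*.
*Samir₄*: the pronoun c-commands this R-expression → coindexation would violate Principle C on *Samir₄*.
*Rashid₅*: the pronoun c-commands this R-expression → coindexation would violate Principle C on *Rashid₅*.
*Mateo₆*: the pronoun c-commands this R-expression → coindexation would violate Principle C on *Mateo₆*.

none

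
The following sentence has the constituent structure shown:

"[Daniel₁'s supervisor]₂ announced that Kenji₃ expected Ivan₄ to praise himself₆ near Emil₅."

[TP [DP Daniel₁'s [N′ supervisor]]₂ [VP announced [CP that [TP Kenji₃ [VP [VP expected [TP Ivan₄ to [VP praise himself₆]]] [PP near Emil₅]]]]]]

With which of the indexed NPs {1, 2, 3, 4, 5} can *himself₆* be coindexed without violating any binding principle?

{4}

*himself* is an anaphor, so Principle A applies: it must be bound in its binding domain.
Binding domain of *himself₆*: the embedded TP, whose subject is Ivan₄.
*Daniel₁* does not c-command the anaphor → cannot bind it.
*[Daniel₁'s supervisor]₂* c-commands the anaphor but is outside its binding domain → cannot satisfy Principle A.
*Kenji₃* c-commands the anaphor but is outside its binding domain → cannot satisfy Principle A.
*Ivan₄* c-commands the anaphor within its binding domain → licit binder.
*Emil₅* does not c-command the anaphor → cannot bind it.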